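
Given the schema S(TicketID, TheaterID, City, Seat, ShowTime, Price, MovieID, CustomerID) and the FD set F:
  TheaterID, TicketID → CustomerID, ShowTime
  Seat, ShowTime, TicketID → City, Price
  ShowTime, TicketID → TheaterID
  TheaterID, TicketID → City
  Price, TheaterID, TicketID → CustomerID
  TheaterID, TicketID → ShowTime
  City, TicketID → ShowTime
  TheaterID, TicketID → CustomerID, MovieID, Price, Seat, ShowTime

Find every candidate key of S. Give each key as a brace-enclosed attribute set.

{TicketID} never appears on the right of any FD, so every key must include it.
Closure of {City, TicketID} is {City, CustomerID, MovieID, Price, Seat, ShowTime, TheaterID, TicketID}, the whole schema; {City, TicketID} is a candidate key.
Closure of {ShowTime, TicketID} is {City, CustomerID, MovieID, Price, Seat, ShowTime, TheaterID, TicketID}, the whole schema; {ShowTime, TicketID} is a candidate key.
Closure of {TheaterID, TicketID} is {City, CustomerID, MovieID, Price, Seat, ShowTime, TheaterID, TicketID}, the whole schema; {TheaterID, TicketID} is a candidate key.
Any other superkey properly contains one of these, so there are no further candidate keys.

{City, TicketID}, {ShowTime, TicketID}, {TheaterID, TicketID}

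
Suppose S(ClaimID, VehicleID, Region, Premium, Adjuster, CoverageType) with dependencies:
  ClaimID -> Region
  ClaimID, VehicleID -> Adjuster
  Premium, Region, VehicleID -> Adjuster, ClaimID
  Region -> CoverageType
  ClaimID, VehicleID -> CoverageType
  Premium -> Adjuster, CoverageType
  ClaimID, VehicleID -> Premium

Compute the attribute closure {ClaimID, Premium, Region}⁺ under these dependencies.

{Adjuster, ClaimID, CoverageType, Premium, Region}

Start with {ClaimID, Premium, Region}.
Region -> CoverageType applies; add {CoverageType} → now {ClaimID, CoverageType, Premium, Region}.
Premium -> Adjuster, CoverageType applies; add {Adjuster} → now {Adjuster, ClaimID, CoverageType, Premium, Region}.
No further FD applies.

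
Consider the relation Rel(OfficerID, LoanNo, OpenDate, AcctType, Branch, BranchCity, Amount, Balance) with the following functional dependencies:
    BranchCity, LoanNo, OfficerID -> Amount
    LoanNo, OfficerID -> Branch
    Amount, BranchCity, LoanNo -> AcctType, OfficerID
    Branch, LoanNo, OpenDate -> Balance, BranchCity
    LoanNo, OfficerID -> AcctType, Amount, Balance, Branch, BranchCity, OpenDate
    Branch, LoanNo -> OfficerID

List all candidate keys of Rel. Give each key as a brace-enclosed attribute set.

{Amount, BranchCity, LoanNo}, {Branch, LoanNo}, {LoanNo, OfficerID}

Attributes never on any right-hand side: {LoanNo} — every candidate key must contain it.
{Branch, LoanNo}⁺ = {AcctType, Amount, Balance, Branch, BranchCity, LoanNo, OfficerID, OpenDate}, which is every attribute, so {Branch, LoanNo} is a candidate key.
{LoanNo, OfficerID}⁺ = {AcctType, Amount, Balance, Branch, BranchCity, LoanNo, OfficerID, OpenDate}, which is every attribute, so {LoanNo, OfficerID} is a candidate key.
{Amount, BranchCity, LoanNo}⁺ = {AcctType, Amount, Balance, Branch, BranchCity, LoanNo, OfficerID, OpenDate}, which is every attribute, so {Amount, BranchCity, LoanNo} is a candidate key.
Any other superkey properly contains one of these, so there are no further candidate keys.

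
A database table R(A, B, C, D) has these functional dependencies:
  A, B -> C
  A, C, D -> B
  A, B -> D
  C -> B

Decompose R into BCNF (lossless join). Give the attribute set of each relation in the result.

{A, C, D}; {B, C}

Candidate keys of the original relation: {A, B}, {A, C}.
Within {A, B, C, D}: {C}⁺ ∩ {A, B, C, D} = {B, C}, not the whole set, so C -> B violates BCNF; decompose into {B, C} and {A, C, D}.
{B, C} is in BCNF.
{A, C, D} is in BCNF.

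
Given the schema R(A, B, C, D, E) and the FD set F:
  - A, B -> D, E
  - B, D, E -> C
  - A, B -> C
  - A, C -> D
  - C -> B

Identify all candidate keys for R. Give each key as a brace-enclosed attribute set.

{A, B}, {A, C}

No FD produces {A}, so it must be in every candidate key.
{A, B}⁺ = {A, B, C, D, E} — all of the relation — so {A, B} is a candidate key.
{A, C}⁺ = {A, B, C, D, E} — all of the relation — so {A, C} is a candidate key.
No proper subset of any of these is a key, and no other minimal superkey exists.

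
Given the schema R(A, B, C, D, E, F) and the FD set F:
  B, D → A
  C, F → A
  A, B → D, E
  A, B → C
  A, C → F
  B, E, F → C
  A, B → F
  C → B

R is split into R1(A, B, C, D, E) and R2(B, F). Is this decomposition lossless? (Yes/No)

Common attributes: {B}; their closure is {B}.
Neither R1 nor R2 is contained in that closure, so the decomposition is lossy.

No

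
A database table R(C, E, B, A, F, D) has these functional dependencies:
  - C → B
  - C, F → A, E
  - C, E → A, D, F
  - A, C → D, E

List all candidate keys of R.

{C} never appears on the right of any FD, so every key must include it.
{A, C}⁺ = {A, B, C, D, E, F} — all of the relation — so {A, C} is a candidate key.
{C, E}⁺ = {A, B, C, D, E, F} — all of the relation — so {C, E} is a candidate key.
{C, F}⁺ = {A, B, C, D, E, F} — all of the relation — so {C, F} is a candidate key.
No proper subset of any of these is a key, and no other minimal superkey exists.

{A, C}, {C, E}, {C, F}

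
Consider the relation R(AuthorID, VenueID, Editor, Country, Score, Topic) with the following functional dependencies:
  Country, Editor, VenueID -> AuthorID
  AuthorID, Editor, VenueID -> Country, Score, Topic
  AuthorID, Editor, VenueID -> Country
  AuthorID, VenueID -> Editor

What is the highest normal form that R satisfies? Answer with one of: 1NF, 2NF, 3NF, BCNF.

BCNF

Candidate keys: {AuthorID, VenueID}, {Country, Editor, VenueID}. Prime attributes: {AuthorID, Country, Editor, VenueID}.
Every FD has a superkey on the left, so the relation is in BCNF.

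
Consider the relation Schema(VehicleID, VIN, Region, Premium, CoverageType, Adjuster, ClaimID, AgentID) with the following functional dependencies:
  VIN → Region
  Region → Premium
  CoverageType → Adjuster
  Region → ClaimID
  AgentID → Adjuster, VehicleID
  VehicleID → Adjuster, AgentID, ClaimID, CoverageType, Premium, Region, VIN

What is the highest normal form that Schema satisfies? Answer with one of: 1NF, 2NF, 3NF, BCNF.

2NF

Candidate keys: {AgentID}, {VehicleID}. Prime attributes: {AgentID, VehicleID}.
VIN → Region: {VIN}⁺ = {ClaimID, Premium, Region, VIN}, which is not all of the attributes, so the left side is not a superkey — BCNF is violated.
Because {Region} is non-prime and the left side of VIN → Region is not a superkey, the relation is not in 3NF.
Every candidate key is a single attribute, so no partial dependency is possible; 2NF holds.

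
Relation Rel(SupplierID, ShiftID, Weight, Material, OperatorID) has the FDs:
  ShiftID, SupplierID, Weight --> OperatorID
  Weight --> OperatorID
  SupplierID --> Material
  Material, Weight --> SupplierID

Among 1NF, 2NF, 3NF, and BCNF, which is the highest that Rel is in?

1NF

Candidate keys: {Material, ShiftID, Weight}, {ShiftID, SupplierID, Weight}. Prime attributes: {Material, ShiftID, SupplierID, Weight}.
For Weight --> OperatorID we have {Weight}⁺ = {OperatorID, Weight}; {Weight} is not a superkey, so BCNF fails.
Weight --> OperatorID determines the non-prime attribute {OperatorID} from a non-superkey — 3NF is violated.
The proper key subset {Weight} of {Material, ShiftID, Weight} determines non-prime {OperatorID}, so the relation is not even in 2NF.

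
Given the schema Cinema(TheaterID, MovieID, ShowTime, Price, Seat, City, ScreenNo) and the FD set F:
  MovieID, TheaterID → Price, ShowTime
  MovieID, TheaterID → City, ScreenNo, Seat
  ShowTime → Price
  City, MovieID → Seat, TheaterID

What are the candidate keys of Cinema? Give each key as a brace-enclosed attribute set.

{City, MovieID}, {MovieID, TheaterID}

No FD produces {MovieID}, so it must be in every candidate key.
{City, MovieID}⁺ = {City, MovieID, Price, ScreenNo, Seat, ShowTime, TheaterID}, which is every attribute, so {City, MovieID} is a candidate key.
{MovieID, TheaterID}⁺ = {City, MovieID, Price, ScreenNo, Seat, ShowTime, TheaterID}, which is every attribute, so {MovieID, TheaterID} is a candidate key.
No proper subset of any of these is a key, and no other minimal superkey exists.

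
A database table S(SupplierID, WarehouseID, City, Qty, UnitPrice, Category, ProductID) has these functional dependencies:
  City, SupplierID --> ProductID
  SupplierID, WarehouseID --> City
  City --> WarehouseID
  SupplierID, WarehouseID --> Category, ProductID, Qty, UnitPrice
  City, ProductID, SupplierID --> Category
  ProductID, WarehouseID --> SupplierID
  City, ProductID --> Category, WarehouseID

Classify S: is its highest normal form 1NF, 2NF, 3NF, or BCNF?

Candidate keys: {City, ProductID}, {City, SupplierID}, {ProductID, WarehouseID}, {SupplierID, WarehouseID}. Prime attributes: {City, ProductID, SupplierID, WarehouseID}.
For City --> WarehouseID we have {City}⁺ = {City, WarehouseID}; {City} is not a superkey, so BCNF fails.
Its right-hand attributes {WarehouseID} are all prime, as are those of every other non-superkey FD — the relation is in 3NF.

3NF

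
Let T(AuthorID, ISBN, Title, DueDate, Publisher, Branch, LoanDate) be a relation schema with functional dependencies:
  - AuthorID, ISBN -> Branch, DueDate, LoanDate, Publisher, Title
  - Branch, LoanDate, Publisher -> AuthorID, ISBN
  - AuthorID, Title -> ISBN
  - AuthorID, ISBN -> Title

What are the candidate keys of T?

Closure of {AuthorID, ISBN} is {AuthorID, Branch, DueDate, ISBN, LoanDate, Publisher, Title}, the whole schema; {AuthorID, ISBN} is a candidate key.
Closure of {AuthorID, Title} is {AuthorID, Branch, DueDate, ISBN, LoanDate, Publisher, Title}, the whole schema; {AuthorID, Title} is a candidate key.
Closure of {Branch, LoanDate, Publisher} is {AuthorID, Branch, DueDate, ISBN, LoanDate, Publisher, Title}, the whole schema; {Branch, LoanDate, Publisher} is a candidate key.
Any other superkey properly contains one of these, so there are no further candidate keys.

{AuthorID, ISBN}, {AuthorID, Title}, {Branch, LoanDate, Publisher}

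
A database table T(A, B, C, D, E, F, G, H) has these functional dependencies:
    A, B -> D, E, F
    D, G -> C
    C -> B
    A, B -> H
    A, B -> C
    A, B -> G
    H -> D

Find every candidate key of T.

{A, B}, {A, C}, {A, D, G}, {A, G, H}

{A} never appears on the right of any FD, so every key must include it.
Closure of {A, B} is {A, B, C, D, E, F, G, H}, the whole schema; {A, B} is a candidate key.
Closure of {A, C} is {A, B, C, D, E, F, G, H}, the whole schema; {A, C} is a candidate key.
Closure of {A, D, G} is {A, B, C, D, E, F, G, H}, the whole schema; {A, D, G} is a candidate key.
Closure of {A, G, H} is {A, B, C, D, E, F, G, H}, the whole schema; {A, G, H} is a candidate key.
Any other superkey properly contains one of these, so there are no further candidate keys.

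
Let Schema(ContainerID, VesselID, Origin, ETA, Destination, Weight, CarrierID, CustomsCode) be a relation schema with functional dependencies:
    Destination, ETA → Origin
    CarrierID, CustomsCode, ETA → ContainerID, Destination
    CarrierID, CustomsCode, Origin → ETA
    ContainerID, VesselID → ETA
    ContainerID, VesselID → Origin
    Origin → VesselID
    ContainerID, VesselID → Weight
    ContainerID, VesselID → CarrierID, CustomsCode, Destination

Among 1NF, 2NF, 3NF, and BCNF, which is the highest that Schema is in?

3NF

Candidate keys: {CarrierID, CustomsCode, ETA}, {CarrierID, CustomsCode, Origin}, {ContainerID, Destination, ETA}, {ContainerID, Origin}, {ContainerID, VesselID}. Prime attributes: {CarrierID, ContainerID, CustomsCode, Destination, ETA, Origin, VesselID}.
For Destination, ETA → Origin we have {Destination, ETA}⁺ = {Destination, ETA, Origin, VesselID}; {Destination, ETA} is not a superkey, so BCNF fails.
Its right-hand attributes {Origin} are all prime, as are those of every other non-superkey FD — the relation is in 3NF.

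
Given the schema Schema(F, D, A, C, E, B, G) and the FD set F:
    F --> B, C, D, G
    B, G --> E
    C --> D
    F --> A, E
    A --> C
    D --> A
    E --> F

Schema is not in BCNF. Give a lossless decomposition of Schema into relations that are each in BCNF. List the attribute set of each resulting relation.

Candidate keys of the original relation: {B, G}, {E}, {F}.
Within {A, B, C, D, E, F, G}: {C}⁺ ∩ {A, B, C, D, E, F, G} = {A, C, D}, not the whole set, so C --> A, D violates BCNF; decompose into {A, C, D} and {B, C, E, F, G}.
{A, C, D}: every determinant is a superkey — BCNF.
{B, C, E, F, G}: every determinant is a superkey — BCNF.

{A, C, D}; {B, C, E, F, G}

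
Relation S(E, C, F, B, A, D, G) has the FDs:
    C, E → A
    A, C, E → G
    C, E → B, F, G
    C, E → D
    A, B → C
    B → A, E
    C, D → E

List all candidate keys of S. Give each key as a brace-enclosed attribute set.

Closure of {B} is {A, B, C, D, E, F, G}, the whole schema; {B} is a candidate key.
Closure of {C, D} is {A, B, C, D, E, F, G}, the whole schema; {C, D} is a candidate key.
Closure of {C, E} is {A, B, C, D, E, F, G}, the whole schema; {C, E} is a candidate key.
No proper subset of any of these is a key, and no other minimal superkey exists.

{B}, {C, D}, {C, E}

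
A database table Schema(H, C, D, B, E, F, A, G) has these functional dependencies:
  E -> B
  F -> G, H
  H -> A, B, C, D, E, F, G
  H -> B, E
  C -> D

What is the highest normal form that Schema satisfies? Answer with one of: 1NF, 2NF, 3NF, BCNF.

2NF

Candidate keys: {F}, {H}. Prime attributes: {F, H}.
E -> B: {E}⁺ = {B, E}, which is not all of the attributes, so the left side is not a superkey — BCNF is violated.
E -> B has non-prime {B} on the right and a non-superkey on the left, so 3NF fails.
With only single-attribute keys there can be no partial dependency, so 2NF holds.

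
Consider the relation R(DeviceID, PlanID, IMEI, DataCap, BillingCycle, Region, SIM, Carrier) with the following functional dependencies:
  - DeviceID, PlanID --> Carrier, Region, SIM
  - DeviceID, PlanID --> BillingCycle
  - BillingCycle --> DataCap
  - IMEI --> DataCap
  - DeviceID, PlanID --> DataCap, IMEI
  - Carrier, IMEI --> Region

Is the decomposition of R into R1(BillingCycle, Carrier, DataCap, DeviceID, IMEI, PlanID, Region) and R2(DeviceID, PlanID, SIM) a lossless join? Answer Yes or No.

Yes

Common attributes: {DeviceID, PlanID}; their closure is {BillingCycle, Carrier, DataCap, DeviceID, IMEI, PlanID, Region, SIM}.
R1 is contained in that closure, so R1 ∩ R2 --> R1 holds and the join is lossless.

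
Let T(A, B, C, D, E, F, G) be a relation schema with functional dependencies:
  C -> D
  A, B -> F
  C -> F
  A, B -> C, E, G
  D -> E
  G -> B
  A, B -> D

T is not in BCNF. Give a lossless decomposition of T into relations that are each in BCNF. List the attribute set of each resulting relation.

Candidate keys of the original relation: {A, B}, {A, G}.
{A, B, C, D, E, F, G}: {C} determines {C, D, E, F} here but is not a superkey — split on C -> D, E, F, giving {C, D, E, F} and {A, B, C, G}.
{C, D, E, F}: {D} determines {D, E} here but is not a superkey — split on D -> E, giving {D, E} and {C, D, F}.
{D, E}: every determinant is a superkey — BCNF.
{C, D, F}: every determinant is a superkey — BCNF.
{A, B, C, G}: {G} determines {B, G} here but is not a superkey — split on G -> B, giving {B, G} and {A, C, G}.
{B, G}: every determinant is a superkey — BCNF.
{A, C, G}: every determinant is a superkey — BCNF.

{A, C, G}; {B, G}; {C, D, F}; {D, E}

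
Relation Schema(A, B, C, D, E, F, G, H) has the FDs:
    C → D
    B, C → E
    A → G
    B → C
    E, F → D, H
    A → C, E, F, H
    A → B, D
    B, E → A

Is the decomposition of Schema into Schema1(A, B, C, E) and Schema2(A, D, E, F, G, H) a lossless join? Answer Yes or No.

The shared attributes are {A, E} and {A, E}⁺ = {A, B, C, D, E, F, G, H}.
This includes all of Schema1, so the common attributes are a superkey of Schema1 — the join is lossless.

Yes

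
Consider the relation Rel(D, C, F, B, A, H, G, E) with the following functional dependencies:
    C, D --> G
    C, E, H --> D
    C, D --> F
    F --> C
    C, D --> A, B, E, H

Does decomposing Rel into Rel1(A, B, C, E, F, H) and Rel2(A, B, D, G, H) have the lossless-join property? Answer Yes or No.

Rel1 ∩ Rel2 = {A, B, H}; its closure under F is {A, B, H}.
Neither Rel1 nor Rel2 is contained in that closure, so the decomposition is lossy.

No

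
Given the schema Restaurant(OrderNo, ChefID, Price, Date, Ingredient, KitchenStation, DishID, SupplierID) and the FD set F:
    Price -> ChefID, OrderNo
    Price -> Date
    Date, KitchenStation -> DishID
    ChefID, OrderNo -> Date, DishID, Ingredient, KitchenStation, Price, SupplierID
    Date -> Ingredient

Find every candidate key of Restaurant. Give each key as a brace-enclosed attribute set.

{ChefID, OrderNo}, {Price}

Closure of {Price} is {ChefID, Date, DishID, Ingredient, KitchenStation, OrderNo, Price, SupplierID}, the whole schema; {Price} is a candidate key.
Closure of {ChefID, OrderNo} is {ChefID, Date, DishID, Ingredient, KitchenStation, OrderNo, Price, SupplierID}, the whole schema; {ChefID, OrderNo} is a candidate key.
These are minimal and exhaustive — every other superkey contains one of them.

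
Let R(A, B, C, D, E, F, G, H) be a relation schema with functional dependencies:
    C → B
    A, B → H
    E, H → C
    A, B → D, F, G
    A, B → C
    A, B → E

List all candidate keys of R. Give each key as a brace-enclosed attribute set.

{A, B}, {A, C}, {A, E, H}

No FD produces {A}, so it must be in every candidate key.
Closure of {A, B} is {A, B, C, D, E, F, G, H}, the whole schema; {A, B} is a candidate key.
Closure of {A, C} is {A, B, C, D, E, F, G, H}, the whole schema; {A, C} is a candidate key.
Closure of {A, E, H} is {A, B, C, D, E, F, G, H}, the whole schema; {A, E, H} is a candidate key.
Any other superkey properly contains one of these, so there are no further candidate keys.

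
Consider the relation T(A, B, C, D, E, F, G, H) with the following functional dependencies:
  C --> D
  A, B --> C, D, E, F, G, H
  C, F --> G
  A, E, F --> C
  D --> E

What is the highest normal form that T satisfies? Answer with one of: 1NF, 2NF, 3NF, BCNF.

Candidate key: {A, B}. Prime attributes: {A, B}.
C --> D breaks BCNF: {C}⁺ = {C, D, E}, so {C} is not a superkey.
C --> D has non-prime {D} on the right and a non-superkey on the left, so 3NF fails.
No proper subset of a key has a non-prime attribute in its closure, so there is no partial dependency; 2NF holds.

2NF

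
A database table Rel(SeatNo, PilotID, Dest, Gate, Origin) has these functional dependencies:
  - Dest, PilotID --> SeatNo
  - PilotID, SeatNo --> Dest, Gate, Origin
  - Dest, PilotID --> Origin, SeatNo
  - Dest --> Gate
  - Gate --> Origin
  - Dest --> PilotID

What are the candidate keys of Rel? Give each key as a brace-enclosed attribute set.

{Dest}, {PilotID, SeatNo}

{Dest}⁺ = {Dest, Gate, Origin, PilotID, SeatNo} — all of the relation — so {Dest} is a candidate key.
{PilotID, SeatNo}⁺ = {Dest, Gate, Origin, PilotID, SeatNo} — all of the relation — so {PilotID, SeatNo} is a candidate key.
No proper subset of any of these is a key, and no other minimal superkey exists.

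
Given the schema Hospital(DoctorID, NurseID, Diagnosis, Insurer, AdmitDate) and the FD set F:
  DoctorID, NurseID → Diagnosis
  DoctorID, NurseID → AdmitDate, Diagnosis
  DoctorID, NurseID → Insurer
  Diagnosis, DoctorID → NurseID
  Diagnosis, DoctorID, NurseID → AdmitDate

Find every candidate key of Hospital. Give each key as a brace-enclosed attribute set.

{Diagnosis, DoctorID}, {DoctorID, NurseID}

No FD produces {DoctorID}, so it must be in every candidate key.
{Diagnosis, DoctorID}⁺ = {AdmitDate, Diagnosis, DoctorID, Insurer, NurseID}, which is every attribute, so {Diagnosis, DoctorID} is a candidate key.
{DoctorID, NurseID}⁺ = {AdmitDate, Diagnosis, DoctorID, Insurer, NurseID}, which is every attribute, so {DoctorID, NurseID} is a candidate key.
No proper subset of any of these is a key, and no other minimal superkey exists.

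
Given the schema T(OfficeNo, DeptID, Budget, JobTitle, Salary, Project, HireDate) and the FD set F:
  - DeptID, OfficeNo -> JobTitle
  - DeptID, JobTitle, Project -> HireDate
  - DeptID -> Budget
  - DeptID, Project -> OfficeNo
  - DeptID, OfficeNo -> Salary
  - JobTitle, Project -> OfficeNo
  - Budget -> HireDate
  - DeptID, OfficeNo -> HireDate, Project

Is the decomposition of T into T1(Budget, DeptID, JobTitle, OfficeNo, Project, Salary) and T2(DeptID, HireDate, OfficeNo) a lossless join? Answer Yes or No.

Common attributes: {DeptID, OfficeNo}; their closure is {Budget, DeptID, HireDate, JobTitle, OfficeNo, Project, Salary}.
T1 is contained in that closure, so T1 ∩ T2 -> T1 holds and the join is lossless.

Yes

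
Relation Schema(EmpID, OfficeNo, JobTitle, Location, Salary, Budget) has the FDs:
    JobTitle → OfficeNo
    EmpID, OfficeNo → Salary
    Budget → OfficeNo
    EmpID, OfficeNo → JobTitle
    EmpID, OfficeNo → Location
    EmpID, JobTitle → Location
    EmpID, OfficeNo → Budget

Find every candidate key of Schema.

{Budget, EmpID}, {EmpID, JobTitle}, {EmpID, OfficeNo}

Attributes never on any right-hand side: {EmpID} — every candidate key must contain it.
{Budget, EmpID}⁺ = {Budget, EmpID, JobTitle, Location, OfficeNo, Salary}, which is every attribute, so {Budget, EmpID} is a candidate key.
{EmpID, JobTitle}⁺ = {Budget, EmpID, JobTitle, Location, OfficeNo, Salary}, which is every attribute, so {EmpID, JobTitle} is a candidate key.
{EmpID, OfficeNo}⁺ = {Budget, EmpID, JobTitle, Location, OfficeNo, Salary}, which is every attribute, so {EmpID, OfficeNo} is a candidate key.
No proper subset of any of these is a key, and no other minimal superkey exists.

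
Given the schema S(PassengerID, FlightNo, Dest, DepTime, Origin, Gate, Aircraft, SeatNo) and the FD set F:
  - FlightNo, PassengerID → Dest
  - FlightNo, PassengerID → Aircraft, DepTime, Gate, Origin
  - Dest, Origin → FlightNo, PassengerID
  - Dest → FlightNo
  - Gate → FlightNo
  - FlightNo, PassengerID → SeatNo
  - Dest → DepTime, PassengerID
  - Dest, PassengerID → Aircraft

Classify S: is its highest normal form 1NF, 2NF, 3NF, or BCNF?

Candidate keys: {Dest}, {FlightNo, PassengerID}, {Gate, PassengerID}. Prime attributes: {Dest, FlightNo, Gate, PassengerID}.
Gate → FlightNo: {Gate}⁺ = {FlightNo, Gate}, which is not all of the attributes, so the left side is not a superkey — BCNF is violated.
Since {FlightNo} ⊆ prime attributes and every other non-superkey FD also has a prime right side, the schema is in 3NF.

3NF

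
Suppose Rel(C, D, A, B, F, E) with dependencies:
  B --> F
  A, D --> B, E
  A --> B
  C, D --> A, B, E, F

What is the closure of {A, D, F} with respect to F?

{A, B, D, E, F}

Start with {A, D, F}.
A, D --> B, E applies; add {B, E} → now {A, B, D, E, F}.
No further FD applies.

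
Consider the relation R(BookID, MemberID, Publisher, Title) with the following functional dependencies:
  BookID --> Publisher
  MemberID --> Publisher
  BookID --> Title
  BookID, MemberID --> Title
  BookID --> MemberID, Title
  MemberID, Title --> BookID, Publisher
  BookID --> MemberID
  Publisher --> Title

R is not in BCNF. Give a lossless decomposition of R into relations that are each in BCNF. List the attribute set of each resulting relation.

Candidate keys of the original relation: {BookID}, {MemberID}.
{BookID, MemberID, Publisher, Title}: {Publisher} determines {Publisher, Title} here but is not a superkey — split on Publisher --> Title, giving {Publisher, Title} and {BookID, MemberID, Publisher}.
{Publisher, Title} has no BCNF violation.
{BookID, MemberID, Publisher} has no BCNF violation.

{BookID, MemberID, Publisher}; {Publisher, Title}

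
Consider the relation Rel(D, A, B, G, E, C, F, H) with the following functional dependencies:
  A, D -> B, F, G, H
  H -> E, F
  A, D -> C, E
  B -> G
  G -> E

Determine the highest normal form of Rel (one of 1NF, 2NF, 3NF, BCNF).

Candidate key: {A, D}. Prime attributes: {A, D}.
For H -> E, F we have {H}⁺ = {E, F, H}; {H} is not a superkey, so BCNF fails.
H -> E, F has non-prime {E, F} on the right and a non-superkey on the left, so 3NF fails.
Checking every proper subset of each key, none determines a non-prime attribute — 2NF is satisfied.

2NF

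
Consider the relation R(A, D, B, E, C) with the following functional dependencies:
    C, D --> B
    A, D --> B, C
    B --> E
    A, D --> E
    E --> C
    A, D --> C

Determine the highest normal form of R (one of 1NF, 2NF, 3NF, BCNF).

Candidate key: {A, D}. Prime attributes: {A, D}.
For C, D --> B we have {C, D}⁺ = {B, C, D, E}; {C, D} is not a superkey, so BCNF fails.
C, D --> B has non-prime {B} on the right and a non-superkey on the left, so 3NF fails.
Checking every proper subset of each key, none determines a non-prime attribute — 2NF is satisfied.

2NF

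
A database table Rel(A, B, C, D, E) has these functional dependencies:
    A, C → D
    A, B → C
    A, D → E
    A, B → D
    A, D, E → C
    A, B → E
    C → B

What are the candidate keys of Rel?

{A, B}, {A, C}, {A, D}

Attributes never on any right-hand side: {A} — every candidate key must contain it.
{A, B} is a candidate key since {A, B}⁺ = {A, B, C, D, E} covers every attribute.
{A, C} is a candidate key since {A, C}⁺ = {A, B, C, D, E} covers every attribute.
{A, D} is a candidate key since {A, D}⁺ = {A, B, C, D, E} covers every attribute.
These are minimal and exhaustive — every other superkey contains one of them.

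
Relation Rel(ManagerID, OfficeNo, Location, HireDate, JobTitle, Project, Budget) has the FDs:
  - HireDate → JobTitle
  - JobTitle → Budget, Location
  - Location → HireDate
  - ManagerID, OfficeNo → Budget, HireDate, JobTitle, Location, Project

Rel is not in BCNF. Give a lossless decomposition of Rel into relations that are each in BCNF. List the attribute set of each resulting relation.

Candidate key of the original relation: {ManagerID, OfficeNo}.
Within {Budget, HireDate, JobTitle, Location, ManagerID, OfficeNo, Project}: {HireDate}⁺ ∩ {Budget, HireDate, JobTitle, Location, ManagerID, OfficeNo, Project} = {Budget, HireDate, JobTitle, Location}, not the whole set, so HireDate → Budget, JobTitle, Location violates BCNF; decompose into {Budget, HireDate, JobTitle, Location} and {HireDate, ManagerID, OfficeNo, Project}.
{Budget, HireDate, JobTitle, Location} is in BCNF.
{HireDate, ManagerID, OfficeNo, Project} is in BCNF.

{Budget, HireDate, JobTitle, Location}; {HireDate, ManagerID, OfficeNo, Project}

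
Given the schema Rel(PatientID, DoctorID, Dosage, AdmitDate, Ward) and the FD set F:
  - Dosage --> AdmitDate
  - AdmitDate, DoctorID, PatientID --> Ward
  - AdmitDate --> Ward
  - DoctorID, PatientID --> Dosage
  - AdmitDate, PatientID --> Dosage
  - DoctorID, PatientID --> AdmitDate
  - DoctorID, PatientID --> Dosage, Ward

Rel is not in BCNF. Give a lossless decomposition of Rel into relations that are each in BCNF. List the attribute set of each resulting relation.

Candidate key of the original relation: {DoctorID, PatientID}.
In {AdmitDate, DoctorID, Dosage, PatientID, Ward}, {Dosage} is not a superkey ({Dosage}⁺ restricted to this set is {AdmitDate, Dosage, Ward}), so split on Dosage --> AdmitDate, Ward into {AdmitDate, Dosage, Ward} and {DoctorID, Dosage, PatientID}.
In {AdmitDate, Dosage, Ward}, {AdmitDate} is not a superkey ({AdmitDate}⁺ restricted to this set is {AdmitDate, Ward}), so split on AdmitDate --> Ward into {AdmitDate, Ward} and {AdmitDate, Dosage}.
{AdmitDate, Ward}: every determinant is a superkey — BCNF.
{AdmitDate, Dosage}: every determinant is a superkey — BCNF.
{DoctorID, Dosage, PatientID}: every determinant is a superkey — BCNF.

{AdmitDate, Dosage}; {AdmitDate, Ward}; {DoctorID, Dosage, PatientID}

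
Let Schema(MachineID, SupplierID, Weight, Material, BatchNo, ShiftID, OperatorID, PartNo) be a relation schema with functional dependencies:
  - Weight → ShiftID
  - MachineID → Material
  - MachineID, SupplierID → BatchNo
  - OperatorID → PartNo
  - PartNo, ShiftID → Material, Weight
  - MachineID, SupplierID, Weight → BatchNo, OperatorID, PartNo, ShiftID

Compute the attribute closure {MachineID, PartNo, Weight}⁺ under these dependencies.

{MachineID, Material, PartNo, ShiftID, Weight}

Start with {MachineID, PartNo, Weight}.
Weight → ShiftID applies; add {ShiftID} → now {MachineID, PartNo, ShiftID, Weight}.
MachineID → Material applies; add {Material} → now {MachineID, Material, PartNo, ShiftID, Weight}.
No further FD applies.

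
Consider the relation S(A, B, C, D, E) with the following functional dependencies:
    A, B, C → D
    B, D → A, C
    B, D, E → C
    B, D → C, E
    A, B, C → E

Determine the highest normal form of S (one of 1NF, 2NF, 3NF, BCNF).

BCNF

Candidate keys: {A, B, C}, {B, D}. Prime attributes: {A, B, C, D}.
The left-hand side of every FD is a superkey, so BCNF is satisfied.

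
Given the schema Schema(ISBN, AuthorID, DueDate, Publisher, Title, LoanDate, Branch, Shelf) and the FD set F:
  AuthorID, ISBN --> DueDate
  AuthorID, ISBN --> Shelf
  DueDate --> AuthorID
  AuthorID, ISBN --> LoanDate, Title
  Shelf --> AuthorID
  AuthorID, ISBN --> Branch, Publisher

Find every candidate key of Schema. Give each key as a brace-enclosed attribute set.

{ISBN} never appears on the right of any FD, so every key must include it.
{AuthorID, ISBN} is a candidate key since {AuthorID, ISBN}⁺ = {AuthorID, Branch, DueDate, ISBN, LoanDate, Publisher, Shelf, Title} covers every attribute.
{DueDate, ISBN} is a candidate key since {DueDate, ISBN}⁺ = {AuthorID, Branch, DueDate, ISBN, LoanDate, Publisher, Shelf, Title} covers every attribute.
{ISBN, Shelf} is a candidate key since {ISBN, Shelf}⁺ = {AuthorID, Branch, DueDate, ISBN, LoanDate, Publisher, Shelf, Title} covers every attribute.
Any other superkey properly contains one of these, so there are no further candidate keys.

{AuthorID, ISBN}, {DueDate, ISBN}, {ISBN, Shelf}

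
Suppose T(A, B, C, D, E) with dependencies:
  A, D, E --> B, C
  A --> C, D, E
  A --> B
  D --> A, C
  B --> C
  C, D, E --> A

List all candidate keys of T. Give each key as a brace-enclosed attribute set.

{A}, {D}

Closure of {A} is {A, B, C, D, E}, the whole schema; {A} is a candidate key.
Closure of {D} is {A, B, C, D, E}, the whole schema; {D} is a candidate key.
Any other superkey properly contains one of these, so there are no further candidate keys.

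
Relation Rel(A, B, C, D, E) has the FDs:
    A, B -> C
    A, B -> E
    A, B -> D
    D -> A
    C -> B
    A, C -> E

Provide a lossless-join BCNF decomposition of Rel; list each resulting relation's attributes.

{A, D}; {B, C}; {C, D, E}

Candidate keys of the original relation: {A, B}, {A, C}, {B, D}, {C, D}.
In {A, B, C, D, E}, {D} is not a superkey ({D}⁺ restricted to this set is {A, D}), so split on D -> A into {A, D} and {B, C, D, E}.
{A, D} is in BCNF.
In {B, C, D, E}, {C} is not a superkey ({C}⁺ restricted to this set is {B, C}), so split on C -> B into {B, C} and {C, D, E}.
{B, C} is in BCNF.
{C, D, E} is in BCNF.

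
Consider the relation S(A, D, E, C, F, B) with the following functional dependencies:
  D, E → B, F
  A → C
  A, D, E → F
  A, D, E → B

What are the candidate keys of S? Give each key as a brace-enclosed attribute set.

{A, D, E} never appear on the right of any FD, so every key must include all of them.
{A, D, E} is a candidate key since {A, D, E}⁺ = {A, B, C, D, E, F} covers every attribute.
Every other attribute set either contains this one or has a smaller closure.

{A, D, E}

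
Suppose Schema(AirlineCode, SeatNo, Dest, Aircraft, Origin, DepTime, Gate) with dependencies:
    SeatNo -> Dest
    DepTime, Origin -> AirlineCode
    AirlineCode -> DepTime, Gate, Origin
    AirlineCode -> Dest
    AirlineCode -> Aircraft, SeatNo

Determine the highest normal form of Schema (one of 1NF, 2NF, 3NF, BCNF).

2NF

Candidate keys: {AirlineCode}, {DepTime, Origin}. Prime attributes: {AirlineCode, DepTime, Origin}.
SeatNo -> Dest breaks BCNF: {SeatNo}⁺ = {Dest, SeatNo}, so {SeatNo} is not a superkey.
SeatNo -> Dest has non-prime {Dest} on the right and a non-superkey on the left, so 3NF fails.
No non-prime attribute depends on a proper subset of any candidate key, so 2NF holds.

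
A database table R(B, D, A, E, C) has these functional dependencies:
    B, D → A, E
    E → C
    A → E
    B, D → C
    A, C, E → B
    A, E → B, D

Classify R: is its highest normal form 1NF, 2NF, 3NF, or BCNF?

Candidate keys: {A}, {B, D}. Prime attributes: {A, B, D}.
For E → C we have {E}⁺ = {C, E}; {E} is not a superkey, so BCNF fails.
Because {C} is non-prime and the left side of E → C is not a superkey, the relation is not in 3NF.
Checking every proper subset of each key, none determines a non-prime attribute — 2NF is satisfied.

2NF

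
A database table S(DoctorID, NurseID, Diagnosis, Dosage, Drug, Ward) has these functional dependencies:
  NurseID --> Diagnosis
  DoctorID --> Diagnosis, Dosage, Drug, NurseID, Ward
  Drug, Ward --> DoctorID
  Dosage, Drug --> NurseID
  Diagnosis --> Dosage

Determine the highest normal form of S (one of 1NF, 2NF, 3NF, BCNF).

Candidate keys: {DoctorID}, {Drug, Ward}. Prime attributes: {DoctorID, Drug, Ward}.
NurseID --> Diagnosis: {NurseID}⁺ = {Diagnosis, Dosage, NurseID}, which is not all of the attributes, so the left side is not a superkey — BCNF is violated.
Because {Diagnosis} is non-prime and the left side of NurseID --> Diagnosis is not a superkey, the relation is not in 3NF.
No proper subset of a key has a non-prime attribute in its closure, so there is no partial dependency; 2NF holds.

2NF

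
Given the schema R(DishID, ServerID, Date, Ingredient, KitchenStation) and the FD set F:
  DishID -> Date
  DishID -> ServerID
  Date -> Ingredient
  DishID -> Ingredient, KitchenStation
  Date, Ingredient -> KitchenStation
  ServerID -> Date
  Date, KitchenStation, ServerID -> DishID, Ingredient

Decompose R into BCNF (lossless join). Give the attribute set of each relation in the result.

{Date, DishID, ServerID}; {Date, Ingredient, KitchenStation}

Candidate keys of the original relation: {DishID}, {ServerID}.
Within {Date, DishID, Ingredient, KitchenStation, ServerID}: {Date}⁺ ∩ {Date, DishID, Ingredient, KitchenStation, ServerID} = {Date, Ingredient, KitchenStation}, not the whole set, so Date -> Ingredient, KitchenStation violates BCNF; decompose into {Date, Ingredient, KitchenStation} and {Date, DishID, ServerID}.
{Date, Ingredient, KitchenStation} has no BCNF violation.
{Date, DishID, ServerID} has no BCNF violation.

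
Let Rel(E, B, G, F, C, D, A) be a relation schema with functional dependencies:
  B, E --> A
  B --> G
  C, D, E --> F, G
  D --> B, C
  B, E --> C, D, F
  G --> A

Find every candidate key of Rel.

No FD produces {E}, so it must be in every candidate key.
{B, E}⁺ = {A, B, C, D, E, F, G} — all of the relation — so {B, E} is a candidate key.
{D, E}⁺ = {A, B, C, D, E, F, G} — all of the relation — so {D, E} is a candidate key.
Any other superkey properly contains one of these, so there are no further candidate keys.

{B, E}, {D, E}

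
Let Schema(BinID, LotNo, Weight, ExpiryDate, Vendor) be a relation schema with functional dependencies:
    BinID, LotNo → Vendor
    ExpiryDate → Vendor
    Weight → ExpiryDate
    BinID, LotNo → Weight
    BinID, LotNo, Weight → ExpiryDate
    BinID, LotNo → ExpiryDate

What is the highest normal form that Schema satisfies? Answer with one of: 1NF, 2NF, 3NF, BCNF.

Candidate key: {BinID, LotNo}. Prime attributes: {BinID, LotNo}.
For ExpiryDate → Vendor we have {ExpiryDate}⁺ = {ExpiryDate, Vendor}; {ExpiryDate} is not a superkey, so BCNF fails.
ExpiryDate → Vendor determines the non-prime attribute {Vendor} from a non-superkey — 3NF is violated.
Checking every proper subset of each key, none determines a non-prime attribute — 2NF is satisfied.

2NF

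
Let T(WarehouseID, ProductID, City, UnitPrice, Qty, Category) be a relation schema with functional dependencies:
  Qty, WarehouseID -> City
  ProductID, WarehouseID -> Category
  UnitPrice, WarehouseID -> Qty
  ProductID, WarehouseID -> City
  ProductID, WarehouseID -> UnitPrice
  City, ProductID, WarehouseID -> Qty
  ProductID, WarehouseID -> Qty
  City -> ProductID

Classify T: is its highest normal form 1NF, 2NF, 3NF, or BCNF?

Candidate keys: {City, WarehouseID}, {ProductID, WarehouseID}, {Qty, WarehouseID}, {UnitPrice, WarehouseID}. Prime attributes: {City, ProductID, Qty, UnitPrice, WarehouseID}.
City -> ProductID: {City}⁺ = {City, ProductID}, which is not all of the attributes, so the left side is not a superkey — BCNF is violated.
Since {ProductID} ⊆ prime attributes and every other non-superkey FD also has a prime right side, the schema is in 3NF.

3NF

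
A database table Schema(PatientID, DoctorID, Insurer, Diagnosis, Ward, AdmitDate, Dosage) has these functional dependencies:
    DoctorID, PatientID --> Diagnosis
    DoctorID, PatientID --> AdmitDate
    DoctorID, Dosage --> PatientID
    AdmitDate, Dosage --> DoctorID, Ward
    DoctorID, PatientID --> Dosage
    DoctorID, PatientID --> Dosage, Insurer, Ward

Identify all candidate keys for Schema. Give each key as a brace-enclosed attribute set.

{AdmitDate, Dosage}, {DoctorID, Dosage}, {DoctorID, PatientID}

{AdmitDate, Dosage} is a candidate key since {AdmitDate, Dosage}⁺ = {AdmitDate, Diagnosis, DoctorID, Dosage, Insurer, PatientID, Ward} covers every attribute.
{DoctorID, Dosage} is a candidate key since {DoctorID, Dosage}⁺ = {AdmitDate, Diagnosis, DoctorID, Dosage, Insurer, PatientID, Ward} covers every attribute.
{DoctorID, PatientID} is a candidate key since {DoctorID, PatientID}⁺ = {AdmitDate, Diagnosis, DoctorID, Dosage, Insurer, PatientID, Ward} covers every attribute.
Any other superkey properly contains one of these, so there are no further candidate keys.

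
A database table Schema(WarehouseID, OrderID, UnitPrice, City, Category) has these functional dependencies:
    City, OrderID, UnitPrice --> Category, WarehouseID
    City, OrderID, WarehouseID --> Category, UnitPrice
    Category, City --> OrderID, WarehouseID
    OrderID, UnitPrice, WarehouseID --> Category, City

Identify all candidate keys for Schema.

{Category, City}, {City, OrderID, UnitPrice}, {City, OrderID, WarehouseID}, {OrderID, UnitPrice, WarehouseID}

{Category, City}⁺ = {Category, City, OrderID, UnitPrice, WarehouseID}, which is every attribute, so {Category, City} is a candidate key.
{City, OrderID, UnitPrice}⁺ = {Category, City, OrderID, UnitPrice, WarehouseID}, which is every attribute, so {City, OrderID, UnitPrice} is a candidate key.
{City, OrderID, WarehouseID}⁺ = {Category, City, OrderID, UnitPrice, WarehouseID}, which is every attribute, so {City, OrderID, WarehouseID} is a candidate key.
{OrderID, UnitPrice, WarehouseID}⁺ = {Category, City, OrderID, UnitPrice, WarehouseID}, which is every attribute, so {OrderID, UnitPrice, WarehouseID} is a candidate key.
Any other superkey properly contains one of these, so there are no further candidate keys.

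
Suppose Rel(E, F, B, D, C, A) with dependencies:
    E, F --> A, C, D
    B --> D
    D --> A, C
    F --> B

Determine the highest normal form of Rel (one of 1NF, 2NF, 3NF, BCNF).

Candidate key: {E, F}. Prime attributes: {E, F}.
B --> D breaks BCNF: {B}⁺ = {A, B, C, D}, so {B} is not a superkey.
B --> D has non-prime {D} on the right and a non-superkey on the left, so 3NF fails.
Since {F} ⊂ {E, F} and {F}⁺ ⊇ {A, B, C, D} with {A, B, C, D} non-prime, there is a partial dependency; 2NF fails.

1NF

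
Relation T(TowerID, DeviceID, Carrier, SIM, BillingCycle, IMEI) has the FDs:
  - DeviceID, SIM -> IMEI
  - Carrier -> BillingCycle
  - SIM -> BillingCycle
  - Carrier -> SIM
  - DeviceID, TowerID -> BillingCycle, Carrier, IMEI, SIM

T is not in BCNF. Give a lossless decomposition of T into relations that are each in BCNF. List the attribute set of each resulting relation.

{BillingCycle, SIM}; {Carrier, DeviceID, TowerID}; {Carrier, SIM}; {DeviceID, IMEI, SIM}

Candidate key of the original relation: {DeviceID, TowerID}.
In {BillingCycle, Carrier, DeviceID, IMEI, SIM, TowerID}, {DeviceID, SIM} is not a superkey ({DeviceID, SIM}⁺ restricted to this set is {BillingCycle, DeviceID, IMEI, SIM}), so split on DeviceID, SIM -> BillingCycle, IMEI into {BillingCycle, DeviceID, IMEI, SIM} and {Carrier, DeviceID, SIM, TowerID}.
In {BillingCycle, DeviceID, IMEI, SIM}, {SIM} is not a superkey ({SIM}⁺ restricted to this set is {BillingCycle, SIM}), so split on SIM -> BillingCycle into {BillingCycle, SIM} and {DeviceID, IMEI, SIM}.
{BillingCycle, SIM} is in BCNF.
{DeviceID, IMEI, SIM} is in BCNF.
In {Carrier, DeviceID, SIM, TowerID}, {Carrier} is not a superkey ({Carrier}⁺ restricted to this set is {Carrier, SIM}), so split on Carrier -> SIM into {Carrier, SIM} and {Carrier, DeviceID, TowerID}.
{Carrier, SIM} is in BCNF.
{Carrier, DeviceID, TowerID} is in BCNF.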